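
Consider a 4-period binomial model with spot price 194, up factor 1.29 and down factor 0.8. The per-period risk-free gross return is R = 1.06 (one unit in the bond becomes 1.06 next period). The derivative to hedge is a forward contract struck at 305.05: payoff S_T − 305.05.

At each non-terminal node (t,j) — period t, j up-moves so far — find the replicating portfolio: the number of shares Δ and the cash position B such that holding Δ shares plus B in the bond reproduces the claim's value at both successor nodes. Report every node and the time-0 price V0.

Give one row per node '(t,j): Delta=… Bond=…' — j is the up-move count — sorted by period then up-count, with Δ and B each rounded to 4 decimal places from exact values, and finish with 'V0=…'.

(0,0): Delta=1.0000 Bond=-241.6282
(1,0): Delta=1.0000 Bond=-256.1259
(1,1): Delta=1.0000 Bond=-256.1259
(2,0): Delta=1.0000 Bond=-271.4934
(2,1): Delta=1.0000 Bond=-271.4934
(2,2): Delta=1.0000 Bond=-271.4934
(3,0): Delta=1.0000 Bond=-287.7830
(3,1): Delta=1.0000 Bond=-287.7830
(3,2): Delta=1.0000 Bond=-287.7830
(3,3): Delta=1.0000 Bond=-287.7830
V0=-47.6282

Risk-neutral probability p* = (R−d)/(u−d) = (1.06−0.8)/(1.29−0.8) = 0.5306.
At expiry t=4: V(4,0)=-225.5876, V(4,1)=-176.9169, V(4,2)=-98.4353, V(4,3)=28.1161, V(4,4)=232.1804
Node (3,0) S=99.3280: V=(p*·-176.9169+(1−p*)·-225.5876)/1.06=-188.4550; Δ=(-176.9169−-225.5876)/(128.1331−79.4624)=1.0000; B=V−Δ·S=-287.7830
Node (3,1) S=160.1664: V=(p*·-98.4353+(1−p*)·-176.9169)/1.06=-127.6166; Δ=(-98.4353−-176.9169)/(206.6147−128.1331)=1.0000; B=V−Δ·S=-287.7830
Node (3,2) S=258.2683: V=(p*·28.1161+(1−p*)·-98.4353)/1.06=-29.5147; Δ=(28.1161−-98.4353)/(333.1661−206.6147)=1.0000; B=V−Δ·S=-287.7830
Node (3,3) S=416.4577: V=(p*·232.1804+(1−p*)·28.1161)/1.06=128.6746; Δ=(232.1804−28.1161)/(537.2304−333.1661)=1.0000; B=V−Δ·S=-287.7830
Node (2,0) S=124.1600: V=(p*·-127.6166+(1−p*)·-188.4550)/1.06=-147.3334; Δ=(-127.6166−-188.4550)/(160.1664−99.3280)=1.0000; B=V−Δ·S=-271.4934
Node (2,1) S=200.2080: V=(p*·-29.5147+(1−p*)·-127.6166)/1.06=-71.2854; Δ=(-29.5147−-127.6166)/(258.2683−160.1664)=1.0000; B=V−Δ·S=-271.4934
Node (2,2) S=322.8354: V=(p*·128.6746+(1−p*)·-29.5147)/1.06=51.3420; Δ=(128.6746−-29.5147)/(416.4577−258.2683)=1.0000; B=V−Δ·S=-271.4934
Node (1,0) S=155.2000: V=(p*·-71.2854+(1−p*)·-147.3334)/1.06=-100.9259; Δ=(-71.2854−-147.3334)/(200.2080−124.1600)=1.0000; B=V−Δ·S=-256.1259
Node (1,1) S=250.2600: V=(p*·51.3420+(1−p*)·-71.2854)/1.06=-5.8659; Δ=(51.3420−-71.2854)/(322.8354−200.2080)=1.0000; B=V−Δ·S=-256.1259
Node (0,0) S=194.0000: V=(p*·-5.8659+(1−p*)·-100.9259)/1.06=-47.6282; Δ=(-5.8659−-100.9259)/(250.2600−155.2000)=1.0000; B=V−Δ·S=-241.6282
Root portfolio cost Δ·194+B reproduces V0=-47.6282.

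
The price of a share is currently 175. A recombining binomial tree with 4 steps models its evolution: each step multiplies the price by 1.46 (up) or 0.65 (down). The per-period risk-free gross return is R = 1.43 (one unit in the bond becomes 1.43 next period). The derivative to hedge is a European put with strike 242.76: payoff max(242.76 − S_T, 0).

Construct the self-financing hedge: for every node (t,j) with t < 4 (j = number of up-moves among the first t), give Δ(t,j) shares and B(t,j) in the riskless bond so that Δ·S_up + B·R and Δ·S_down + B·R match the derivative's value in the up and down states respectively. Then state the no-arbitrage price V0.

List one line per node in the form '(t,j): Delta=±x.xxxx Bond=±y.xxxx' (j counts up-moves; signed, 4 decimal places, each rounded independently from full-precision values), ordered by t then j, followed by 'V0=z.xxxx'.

No-arbitrage ⇒ martingale measure with p* = (R−d)/(u−d) = 0.9630.
Terminal payoffs: V(4,0)=211.5214, V(4,1)=172.5933, V(4,2)=85.1548, V(4,3)=0.0000, V(4,4)=0.0000
  t=3,j=0: stock 48.0594 → up 70.1667 (V=172.5933), down 31.2386 (V=211.5214). Price 121.7029; hedge Δ=-1.0000, bond B=169.7622.
  t=3,j=1: stock 107.9488 → up 157.6052 (V=85.1548), down 70.1667 (V=172.5933). Price 61.8135; hedge Δ=-1.0000, bond B=169.7622.
  t=3,j=2: stock 242.4695 → up 354.0055 (V=0.0000), down 157.6052 (V=85.1548). Price 2.2055; hedge Δ=-0.4336, bond B=107.3349.
  t=3,j=3: stock 544.6238 → up 795.1507 (V=0.0000), down 354.0055 (V=0.0000). Price 0.0000; hedge Δ=0.0000, bond B=0.0000.
  t=2,j=0: stock 73.9375 → up 107.9488 (V=61.8135), down 48.0594 (V=121.7029). Price 44.7774; hedge Δ=-1.0000, bond B=118.7149.
  t=2,j=1: stock 166.0750 → up 242.4695 (V=2.2055), down 107.9488 (V=61.8135). Price 3.0862; hedge Δ=-0.4431, bond B=76.6763.
  t=2,j=2: stock 373.0300 → up 544.6238 (V=0.0000), down 242.4695 (V=2.2055). Price 0.0571; hedge Δ=-0.0073, bond B=2.7800.
  t=1,j=0: stock 113.7500 → up 166.0750 (V=3.0862), down 73.9375 (V=44.7774). Price 3.2380; hedge Δ=-0.4525, bond B=54.7086.
  t=1,j=1: stock 255.5000 → up 373.0300 (V=0.0571), down 166.0750 (V=3.0862). Price 0.1184; hedge Δ=-0.0146, bond B=3.8580.
  t=0,j=0: stock 175.0000 → up 255.5000 (V=0.1184), down 113.7500 (V=3.2380). Price 0.1636; hedge Δ=-0.0220, bond B=4.0149.
Root portfolio cost Δ·175+B reproduces V0=0.1636.

(0,0): Delta=-0.0220 Bond=4.0149
(1,0): Delta=-0.4525 Bond=54.7086
(1,1): Delta=-0.0146 Bond=3.8580
(2,0): Delta=-1.0000 Bond=118.7149
(2,1): Delta=-0.4431 Bond=76.6763
(2,2): Delta=-0.0073 Bond=2.7800
(3,0): Delta=-1.0000 Bond=169.7622
(3,1): Delta=-1.0000 Bond=169.7622
(3,2): Delta=-0.4336 Bond=107.3349
(3,3): Delta=0.0000 Bond=0.0000
V0=0.1636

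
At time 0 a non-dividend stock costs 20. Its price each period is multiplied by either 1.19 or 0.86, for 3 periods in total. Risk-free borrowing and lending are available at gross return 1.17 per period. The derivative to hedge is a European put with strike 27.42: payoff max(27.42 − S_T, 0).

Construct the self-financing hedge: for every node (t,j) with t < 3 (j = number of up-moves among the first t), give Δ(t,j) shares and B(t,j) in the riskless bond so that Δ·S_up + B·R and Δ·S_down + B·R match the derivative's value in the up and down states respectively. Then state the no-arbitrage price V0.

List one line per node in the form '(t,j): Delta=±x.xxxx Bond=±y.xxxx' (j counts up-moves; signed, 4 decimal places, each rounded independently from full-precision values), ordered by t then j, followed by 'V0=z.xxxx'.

(0,0): Delta=-0.3863 Bond=8.0983
(1,0): Delta=-1.0000 Bond=20.0307
(1,1): Delta=-0.3577 Bond=8.7939
(2,0): Delta=-1.0000 Bond=23.4359
(2,1): Delta=-1.0000 Bond=23.4359
(2,2): Delta=-0.3277 Bond=9.4407
V0=0.3724

Risk-neutral probability p* = (R−d)/(u−d) = (1.17−0.86)/(1.19−0.86) = 0.9394.
Terminal values V(3,·): V(3,0)=14.6989, V(3,1)=9.8175, V(3,2)=3.0631, V(3,3)=0.0000
(2,0): S=14.7920. Δ = (V_up−V_dn)/(S_up−S_dn) = (9.8175−14.6989)/(17.6025−12.7211) = -1.0000. V = [p*·9.8175 + (1−p*)·14.6989]/1.17 = 8.6439. B = V − Δ·S = 23.4359.
(2,1): S=20.4680. Δ = (V_up−V_dn)/(S_up−S_dn) = (3.0631−9.8175)/(24.3569−17.6025) = -1.0000. V = [p*·3.0631 + (1−p*)·9.8175]/1.17 = 2.9679. B = V − Δ·S = 23.4359.
(2,2): S=28.3220. Δ = (V_up−V_dn)/(S_up−S_dn) = (0.0000−3.0631)/(33.7032−24.3569) = -0.3277. V = [p*·0.0000 + (1−p*)·3.0631]/1.17 = 0.1587. B = V − Δ·S = 9.4407.
(1,0): S=17.2000. Δ = (V_up−V_dn)/(S_up−S_dn) = (2.9679−8.6439)/(20.4680−14.7920) = -1.0000. V = [p*·2.9679 + (1−p*)·8.6439]/1.17 = 2.8307. B = V − Δ·S = 20.0307.
(1,1): S=23.8000. Δ = (V_up−V_dn)/(S_up−S_dn) = (0.1587−2.9679)/(28.3220−20.4680) = -0.3577. V = [p*·0.1587 + (1−p*)·2.9679]/1.17 = 0.2811. B = V − Δ·S = 8.7939.
(0,0): S=20.0000. Δ = (V_up−V_dn)/(S_up−S_dn) = (0.2811−2.8307)/(23.8000−17.2000) = -0.3863. V = [p*·0.2811 + (1−p*)·2.8307]/1.17 = 0.3724. B = V − Δ·S = 8.0983.
Root portfolio cost Δ·20+B reproduces V0=0.3724.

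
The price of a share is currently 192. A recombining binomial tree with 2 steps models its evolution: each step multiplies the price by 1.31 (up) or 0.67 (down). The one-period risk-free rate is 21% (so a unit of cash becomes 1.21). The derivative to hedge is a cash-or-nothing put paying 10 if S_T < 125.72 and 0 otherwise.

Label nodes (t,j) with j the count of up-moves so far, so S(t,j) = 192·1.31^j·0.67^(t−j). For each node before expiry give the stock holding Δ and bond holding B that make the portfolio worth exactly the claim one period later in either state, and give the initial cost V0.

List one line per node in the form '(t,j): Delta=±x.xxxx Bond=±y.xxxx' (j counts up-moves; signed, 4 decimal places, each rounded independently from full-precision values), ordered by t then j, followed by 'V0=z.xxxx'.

Under the risk-neutral measure, an up-move has probability p* = (R−d)/(u−d) = 0.8437 and values discount at R = 1.21.
Terminal values V(2,·): V(2,0)=10.0000, V(2,1)=0.0000, V(2,2)=0.0000
  t=1,j=0: stock 128.6400 → up 168.5184 (V=0.0000), down 86.1888 (V=10.0000). Price 1.2913; hedge Δ=-0.1215, bond B=16.9163.
  t=1,j=1: stock 251.5200 → up 329.4912 (V=0.0000), down 168.5184 (V=0.0000). Price 0.0000; hedge Δ=0.0000, bond B=0.0000.
  t=0,j=0: stock 192.0000 → up 251.5200 (V=0.0000), down 128.6400 (V=1.2913). Price 0.1668; hedge Δ=-0.0105, bond B=2.1844.
Self-financing check: at every node Δ·S+B equals the discounted successor values.

(0,0): Delta=-0.0105 Bond=2.1844
(1,0): Delta=-0.1215 Bond=16.9163
(1,1): Delta=0.0000 Bond=0.0000
V0=0.1668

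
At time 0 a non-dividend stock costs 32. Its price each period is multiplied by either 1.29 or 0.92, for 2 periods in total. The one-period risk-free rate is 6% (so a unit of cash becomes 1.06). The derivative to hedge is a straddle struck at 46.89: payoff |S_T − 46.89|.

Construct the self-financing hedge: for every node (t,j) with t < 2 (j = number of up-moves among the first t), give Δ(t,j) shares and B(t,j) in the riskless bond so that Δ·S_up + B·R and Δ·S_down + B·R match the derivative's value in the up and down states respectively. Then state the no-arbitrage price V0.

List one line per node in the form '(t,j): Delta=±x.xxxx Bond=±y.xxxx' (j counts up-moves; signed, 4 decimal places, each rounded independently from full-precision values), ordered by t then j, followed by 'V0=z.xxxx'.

Since d<R<u, set p* = (R−d)/(u−d) = 0.3784; price each node as the discounted p*-expectation of its children.
Terminal values V(2,·): V(2,0)=19.8052, V(2,1)=8.9124, V(2,2)=6.3612
(1,0): S=29.4400. Δ = (V_up−V_dn)/(S_up−S_dn) = (8.9124−19.8052)/(37.9776−27.0848) = -1.0000. V = [p*·8.9124 + (1−p*)·19.8052]/1.06 = 14.7958. B = V − Δ·S = 44.2358.
(1,1): S=41.2800. Δ = (V_up−V_dn)/(S_up−S_dn) = (6.3612−8.9124)/(53.2512−37.9776) = -0.1670. V = [p*·6.3612 + (1−p*)·8.9124]/1.06 = 7.4972. B = V − Δ·S = 14.3924.
(0,0): S=32.0000. Δ = (V_up−V_dn)/(S_up−S_dn) = (7.4972−14.7958)/(41.2800−29.4400) = -0.6164. V = [p*·7.4972 + (1−p*)·14.7958]/1.06 = 11.3530. B = V − Δ·S = 31.0790.
Self-financing check: at every node Δ·S+B equals the discounted successor values.

(0,0): Delta=-0.6164 Bond=31.0790
(1,0): Delta=-1.0000 Bond=44.2358
(1,1): Delta=-0.1670 Bond=14.3924
V0=11.3530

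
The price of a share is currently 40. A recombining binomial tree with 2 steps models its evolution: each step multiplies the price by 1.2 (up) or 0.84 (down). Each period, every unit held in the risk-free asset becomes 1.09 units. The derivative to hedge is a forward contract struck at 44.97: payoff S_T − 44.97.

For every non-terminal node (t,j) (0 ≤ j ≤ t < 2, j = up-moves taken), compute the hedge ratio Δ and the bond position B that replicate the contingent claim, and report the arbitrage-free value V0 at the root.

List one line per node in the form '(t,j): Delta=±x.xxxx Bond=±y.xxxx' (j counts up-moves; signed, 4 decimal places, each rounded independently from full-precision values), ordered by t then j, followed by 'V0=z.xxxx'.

(0,0): Delta=1.0000 Bond=-37.8503
(1,0): Delta=1.0000 Bond=-41.2569
(1,1): Delta=1.0000 Bond=-41.2569
V0=2.1497

Under the risk-neutral measure, an up-move has probability p* = (R−d)/(u−d) = 0.6944 and values discount at R = 1.09.
Terminal values V(2,·): V(2,0)=-16.7460, V(2,1)=-4.6500, V(2,2)=12.6300
(1,0): S=33.6000. Δ = (V_up−V_dn)/(S_up−S_dn) = (-4.6500−-16.7460)/(40.3200−28.2240) = 1.0000. V = [p*·-4.6500 + (1−p*)·-16.7460]/1.09 = -7.6569. B = V − Δ·S = -41.2569.
(1,1): S=48.0000. Δ = (V_up−V_dn)/(S_up−S_dn) = (12.6300−-4.6500)/(57.6000−40.3200) = 1.0000. V = [p*·12.6300 + (1−p*)·-4.6500]/1.09 = 6.7431. B = V − Δ·S = -41.2569.
(0,0): S=40.0000. Δ = (V_up−V_dn)/(S_up−S_dn) = (6.7431−-7.6569)/(48.0000−33.6000) = 1.0000. V = [p*·6.7431 + (1−p*)·-7.6569]/1.09 = 2.1497. B = V − Δ·S = -37.8503.
The time-0 hedge costs 2.1497, which is the no-arbitrage price.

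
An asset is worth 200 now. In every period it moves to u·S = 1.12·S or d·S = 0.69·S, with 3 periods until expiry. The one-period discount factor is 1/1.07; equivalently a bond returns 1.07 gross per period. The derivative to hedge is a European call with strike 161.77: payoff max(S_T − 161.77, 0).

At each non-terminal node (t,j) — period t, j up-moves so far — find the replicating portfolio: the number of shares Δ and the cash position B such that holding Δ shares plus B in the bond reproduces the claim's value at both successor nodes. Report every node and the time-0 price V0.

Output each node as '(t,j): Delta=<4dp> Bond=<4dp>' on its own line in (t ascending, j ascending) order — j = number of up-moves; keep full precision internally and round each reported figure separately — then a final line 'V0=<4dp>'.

Risk-neutral probability p* = (R−d)/(u−d) = (1.07−0.69)/(1.12−0.69) = 0.8837.
Payoff layer (t=3): V(3,0)=0.0000, V(3,1)=0.0000, V(3,2)=11.3372, V(3,3)=119.2156
  t=2,j=0: stock 95.2200 → up 106.6464 (V=0.0000), down 65.7018 (V=0.0000). Price 0.0000; hedge Δ=0.0000, bond B=0.0000.
  t=2,j=1: stock 154.5600 → up 173.1072 (V=11.3372), down 106.6464 (V=0.0000). Price 9.3635; hedge Δ=0.1706, bond B=-17.0021.
  t=2,j=2: stock 250.8800 → up 280.9856 (V=119.2156), down 173.1072 (V=11.3372). Price 99.6931; hedge Δ=1.0000, bond B=-151.1869.
  t=1,j=0: stock 138.0000 → up 154.5600 (V=9.3635), down 95.2200 (V=0.0000). Price 7.7334; hedge Δ=0.1578, bond B=-14.0422.
  t=1,j=1: stock 224.0000 → up 250.8800 (V=99.6931), down 154.5600 (V=9.3635). Price 83.3548; hedge Δ=0.9378, bond B=-126.7140.
  t=0,j=0: stock 200.0000 → up 224.0000 (V=83.3548), down 138.0000 (V=7.7334). Price 69.6838; hedge Δ=0.8793, bond B=-106.1801.
Each (Δ,B) replicates both successor values, so the strategy is self-financing and V0 is arbitrage-free.

(0,0): Delta=0.8793 Bond=-106.1801
(1,0): Delta=0.1578 Bond=-14.0422
(1,1): Delta=0.9378 Bond=-126.7140
(2,0): Delta=0.0000 Bond=0.0000
(2,1): Delta=0.1706 Bond=-17.0021
(2,2): Delta=1.0000 Bond=-151.1869
V0=69.6838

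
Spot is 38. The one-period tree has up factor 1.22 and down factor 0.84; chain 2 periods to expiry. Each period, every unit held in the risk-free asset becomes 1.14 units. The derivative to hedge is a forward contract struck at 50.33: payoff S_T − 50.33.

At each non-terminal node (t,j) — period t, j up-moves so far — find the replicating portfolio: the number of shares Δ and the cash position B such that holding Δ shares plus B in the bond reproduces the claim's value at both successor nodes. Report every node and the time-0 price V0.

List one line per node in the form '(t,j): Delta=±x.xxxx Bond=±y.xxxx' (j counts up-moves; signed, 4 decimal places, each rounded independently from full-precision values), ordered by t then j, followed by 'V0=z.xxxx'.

Since d<R<u, set p* = (R−d)/(u−d) = 0.7895; price each node as the discounted p*-expectation of its children.
Terminal values V(2,·): V(2,0)=-23.5172, V(2,1)=-11.3876, V(2,2)=6.2292
  t=1,j=0: stock 31.9200 → up 38.9424 (V=-11.3876), down 26.8128 (V=-23.5172). Price -12.2291; hedge Δ=1.0000, bond B=-44.1491.
  t=1,j=1: stock 46.3600 → up 56.5592 (V=6.2292), down 38.9424 (V=-11.3876). Price 2.2109; hedge Δ=1.0000, bond B=-44.1491.
  t=0,j=0: stock 38.0000 → up 46.3600 (V=2.2109), down 31.9200 (V=-12.2291). Price -0.7273; hedge Δ=1.0000, bond B=-38.7273.
Self-financing check: at every node Δ·S+B equals the discounted successor values.

(0,0): Delta=1.0000 Bond=-38.7273
(1,0): Delta=1.0000 Bond=-44.1491
(1,1): Delta=1.0000 Bond=-44.1491
V0=-0.7273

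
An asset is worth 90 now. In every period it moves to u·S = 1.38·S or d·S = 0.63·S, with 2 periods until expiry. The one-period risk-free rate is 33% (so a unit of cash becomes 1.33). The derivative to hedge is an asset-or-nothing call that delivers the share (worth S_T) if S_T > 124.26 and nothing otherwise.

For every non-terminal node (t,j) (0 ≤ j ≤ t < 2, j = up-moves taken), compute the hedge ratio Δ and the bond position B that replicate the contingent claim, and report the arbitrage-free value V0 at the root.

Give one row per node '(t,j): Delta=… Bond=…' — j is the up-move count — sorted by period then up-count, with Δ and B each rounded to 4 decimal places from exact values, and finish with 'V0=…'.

(0,0): Delta=1.7819 Bond=-75.9650
(1,0): Delta=0.0000 Bond=0.0000
(1,1): Delta=1.8400 Bond=-108.2501
V0=84.4055

Since d<R<u, set p* = (R−d)/(u−d) = 0.9333; price each node as the discounted p*-expectation of its children.
Terminal payoffs: V(2,0)=0.0000, V(2,1)=0.0000, V(2,2)=171.3960
Node (1,0) S=56.7000: V=(p*·0.0000+(1−p*)·0.0000)/1.33=0.0000; Δ=(0.0000−0.0000)/(78.2460−35.7210)=0.0000; B=V−Δ·S=0.0000
Node (1,1) S=124.2000: V=(p*·171.3960+(1−p*)·0.0000)/1.33=120.2779; Δ=(171.3960−0.0000)/(171.3960−78.2460)=1.8400; B=V−Δ·S=-108.2501
Node (0,0) S=90.0000: V=(p*·120.2779+(1−p*)·0.0000)/1.33=84.4055; Δ=(120.2779−0.0000)/(124.2000−56.7000)=1.7819; B=V−Δ·S=-75.9650
The time-0 hedge costs 84.4055, which is the no-arbitrage price.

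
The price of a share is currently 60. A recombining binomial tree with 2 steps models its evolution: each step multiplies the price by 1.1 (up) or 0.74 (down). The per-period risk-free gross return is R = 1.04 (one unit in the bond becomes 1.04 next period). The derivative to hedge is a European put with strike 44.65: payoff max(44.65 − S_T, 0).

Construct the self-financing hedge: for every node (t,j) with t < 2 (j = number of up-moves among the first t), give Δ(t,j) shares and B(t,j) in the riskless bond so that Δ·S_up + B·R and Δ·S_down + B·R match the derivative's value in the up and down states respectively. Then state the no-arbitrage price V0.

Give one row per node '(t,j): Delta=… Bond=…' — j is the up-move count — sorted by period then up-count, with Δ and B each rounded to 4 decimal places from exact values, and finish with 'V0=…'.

No-arbitrage ⇒ martingale measure with p* = (R−d)/(u−d) = 0.8333.
Terminal values V(2,·): V(2,0)=11.7940, V(2,1)=0.0000, V(2,2)=0.0000
  t=1,j=0: stock 44.4000 → up 48.8400 (V=0.0000), down 32.8560 (V=11.7940). Price 1.8901; hedge Δ=-0.7379, bond B=34.6512.
  t=1,j=1: stock 66.0000 → up 72.6000 (V=0.0000), down 48.8400 (V=0.0000). Price 0.0000; hedge Δ=0.0000, bond B=0.0000.
  t=0,j=0: stock 60.0000 → up 66.0000 (V=0.0000), down 44.4000 (V=1.8901). Price 0.3029; hedge Δ=-0.0875, bond B=5.5531.
The time-0 hedge costs 0.3029, which is the no-arbitrage price.

(0,0): Delta=-0.0875 Bond=5.5531
(1,0): Delta=-0.7379 Bond=34.6512
(1,1): Delta=0.0000 Bond=0.0000
V0=0.3029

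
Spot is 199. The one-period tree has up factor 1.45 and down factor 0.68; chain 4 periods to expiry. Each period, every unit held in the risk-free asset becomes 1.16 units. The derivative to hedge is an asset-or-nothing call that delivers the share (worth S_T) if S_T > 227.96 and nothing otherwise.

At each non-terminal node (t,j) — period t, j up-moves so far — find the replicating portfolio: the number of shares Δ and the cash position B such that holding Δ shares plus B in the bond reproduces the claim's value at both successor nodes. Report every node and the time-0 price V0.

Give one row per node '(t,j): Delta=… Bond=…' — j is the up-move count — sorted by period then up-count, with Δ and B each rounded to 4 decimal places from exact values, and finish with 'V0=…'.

The replicating-portfolio and risk-neutral prices coincide; use p* = (1.16−0.68)/(1.45−0.68) = 0.6234 for the latter.
At expiry t=4: V(4,0)=0.0000, V(4,1)=0.0000, V(4,2)=0.0000, V(4,3)=412.5399, V(4,4)=879.6807
(3,0): S=62.5720. Δ = (V_up−V_dn)/(S_up−S_dn) = (0.0000−0.0000)/(90.7294−42.5489) = 0.0000. V = [p*·0.0000 + (1−p*)·0.0000]/1.16 = 0.0000. B = V − Δ·S = 0.0000.
(3,1): S=133.4255. Δ = (V_up−V_dn)/(S_up−S_dn) = (0.0000−0.0000)/(193.4670−90.7294) = 0.0000. V = [p*·0.0000 + (1−p*)·0.0000]/1.16 = 0.0000. B = V − Δ·S = 0.0000.
(3,2): S=284.5103. Δ = (V_up−V_dn)/(S_up−S_dn) = (412.5399−0.0000)/(412.5399−193.4670) = 1.8831. V = [p*·412.5399 + (1−p*)·0.0000]/1.16 = 221.6963. B = V − Δ·S = -314.0698.
(3,3): S=606.6764. Δ = (V_up−V_dn)/(S_up−S_dn) = (879.6807−412.5399)/(879.6807−412.5399) = 1.0000. V = [p*·879.6807 + (1−p*)·412.5399]/1.16 = 606.6764. B = V − Δ·S = 0.0000.
(2,0): S=92.0176. Δ = (V_up−V_dn)/(S_up−S_dn) = (0.0000−0.0000)/(133.4255−62.5720) = 0.0000. V = [p*·0.0000 + (1−p*)·0.0000]/1.16 = 0.0000. B = V − Δ·S = 0.0000.
(2,1): S=196.2140. Δ = (V_up−V_dn)/(S_up−S_dn) = (221.6963−0.0000)/(284.5103−133.4255) = 1.4674. V = [p*·221.6963 + (1−p*)·0.0000]/1.16 = 119.1382. B = V − Δ·S = -168.7791.
(2,2): S=418.3975. Δ = (V_up−V_dn)/(S_up−S_dn) = (606.6764−221.6963)/(606.6764−284.5103) = 1.1950. V = [p*·606.6764 + (1−p*)·221.6963]/1.16 = 398.0034. B = V − Δ·S = -101.9707.
(1,0): S=135.3200. Δ = (V_up−V_dn)/(S_up−S_dn) = (119.1382−0.0000)/(196.2140−92.0176) = 1.1434. V = [p*·119.1382 + (1−p*)·0.0000]/1.16 = 64.0241. B = V − Δ·S = -90.7008.
(1,1): S=288.5500. Δ = (V_up−V_dn)/(S_up−S_dn) = (398.0034−119.1382)/(418.3975−196.2140) = 1.2551. V = [p*·398.0034 + (1−p*)·119.1382]/1.16 = 252.5657. B = V − Δ·S = -109.5968.
(0,0): S=199.0000. Δ = (V_up−V_dn)/(S_up−S_dn) = (252.5657−64.0241)/(288.5500−135.3200) = 1.2304. V = [p*·252.5657 + (1−p*)·64.0241]/1.16 = 156.5143. B = V − Δ·S = -88.3450.
Each (Δ,B) replicates both successor values, so the strategy is self-financing and V0 is arbitrage-free.

(0,0): Delta=1.2304 Bond=-88.3450
(1,0): Delta=1.1434 Bond=-90.7008
(1,1): Delta=1.2551 Bond=-109.5968
(2,0): Delta=0.0000 Bond=0.0000
(2,1): Delta=1.4674 Bond=-168.7791
(2,2): Delta=1.1950 Bond=-101.9707
(3,0): Delta=0.0000 Bond=0.0000
(3,1): Delta=0.0000 Bond=0.0000
(3,2): Delta=1.8831 Bond=-314.0698
(3,3): Delta=1.0000 Bond=0.0000
V0=156.5143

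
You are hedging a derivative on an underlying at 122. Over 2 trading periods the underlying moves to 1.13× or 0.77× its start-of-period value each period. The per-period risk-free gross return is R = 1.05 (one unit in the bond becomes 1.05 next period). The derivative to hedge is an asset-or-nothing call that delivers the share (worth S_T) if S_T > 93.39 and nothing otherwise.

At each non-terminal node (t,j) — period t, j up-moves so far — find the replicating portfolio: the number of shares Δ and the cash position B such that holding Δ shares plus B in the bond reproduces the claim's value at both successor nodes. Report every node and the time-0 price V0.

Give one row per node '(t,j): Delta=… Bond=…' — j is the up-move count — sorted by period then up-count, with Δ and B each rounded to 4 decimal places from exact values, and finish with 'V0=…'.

(0,0): Delta=1.3486 Bond=-45.7642
(1,0): Delta=3.1389 Bond=-216.2360
(1,1): Delta=1.0000 Bond=0.0000
V0=118.7601

The replicating-portfolio and risk-neutral prices coincide; use p* = (1.05−0.77)/(1.13−0.77) = 0.7778 for the latter.
At expiry t=2: V(2,0)=0.0000, V(2,1)=106.1522, V(2,2)=155.7818
(1,0): S=93.9400. Δ = (V_up−V_dn)/(S_up−S_dn) = (106.1522−0.0000)/(106.1522−72.3338) = 3.1389. V = [p*·106.1522 + (1−p*)·0.0000]/1.05 = 78.6313. B = V − Δ·S = -216.2360.
(1,1): S=137.8600. Δ = (V_up−V_dn)/(S_up−S_dn) = (155.7818−106.1522)/(155.7818−106.1522) = 1.0000. V = [p*·155.7818 + (1−p*)·106.1522]/1.05 = 137.8600. B = V − Δ·S = 0.0000.
(0,0): S=122.0000. Δ = (V_up−V_dn)/(S_up−S_dn) = (137.8600−78.6313)/(137.8600−93.9400) = 1.3486. V = [p*·137.8600 + (1−p*)·78.6313]/1.05 = 118.7601. B = V − Δ·S = -45.7642.
Each (Δ,B) replicates both successor values, so the strategy is self-financing and V0 is arbitrage-free.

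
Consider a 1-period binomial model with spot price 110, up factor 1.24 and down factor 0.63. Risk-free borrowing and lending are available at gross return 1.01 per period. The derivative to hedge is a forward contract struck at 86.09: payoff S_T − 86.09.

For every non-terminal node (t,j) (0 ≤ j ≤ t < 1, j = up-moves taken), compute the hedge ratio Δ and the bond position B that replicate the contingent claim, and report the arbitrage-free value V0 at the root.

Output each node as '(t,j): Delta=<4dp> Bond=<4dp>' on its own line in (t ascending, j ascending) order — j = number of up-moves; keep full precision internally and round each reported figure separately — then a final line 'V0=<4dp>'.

Under the risk-neutral measure, an up-move has probability p* = (R−d)/(u−d) = 0.6230 and values discount at R = 1.01.
At expiry t=1: V(1,0)=-16.7900, V(1,1)=50.3100
Node (0,0) S=110.0000: V=(p*·50.3100+(1−p*)·-16.7900)/1.01=24.7624; Δ=(50.3100−-16.7900)/(136.4000−69.3000)=1.0000; B=V−Δ·S=-85.2376
Each (Δ,B) replicates both successor values, so the strategy is self-financing and V0 is arbitrage-free.

(0,0): Delta=1.0000 Bond=-85.2376
V0=24.7624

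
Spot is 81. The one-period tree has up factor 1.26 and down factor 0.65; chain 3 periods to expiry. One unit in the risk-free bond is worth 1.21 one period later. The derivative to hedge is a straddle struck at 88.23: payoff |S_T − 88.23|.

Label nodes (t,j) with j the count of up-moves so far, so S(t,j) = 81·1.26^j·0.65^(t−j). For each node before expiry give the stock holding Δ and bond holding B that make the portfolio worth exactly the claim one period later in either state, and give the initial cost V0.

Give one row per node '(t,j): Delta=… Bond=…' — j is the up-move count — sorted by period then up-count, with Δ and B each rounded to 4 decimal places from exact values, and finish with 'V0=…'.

No-arbitrage ⇒ martingale measure with p* = (R−d)/(u−d) = 0.9180.
At expiry t=3: V(3,0)=65.9854, V(3,1)=45.1097, V(3,2)=4.6429, V(3,3)=73.8005
Node (2,0) S=34.2225: V=(p*·45.1097+(1−p*)·65.9854)/1.21=38.6949; Δ=(45.1097−65.9854)/(43.1204−22.2446)=-1.0000; B=V−Δ·S=72.9174
Node (2,1) S=66.3390: V=(p*·4.6429+(1−p*)·45.1097)/1.21=6.5784; Δ=(4.6429−45.1097)/(83.5871−43.1204)=-1.0000; B=V−Δ·S=72.9174
Node (2,2) S=128.5956: V=(p*·73.8005+(1−p*)·4.6429)/1.21=56.3073; Δ=(73.8005−4.6429)/(162.0305−83.5871)=0.8816; B=V−Δ·S=-57.0658
Node (1,0) S=52.6500: V=(p*·6.5784+(1−p*)·38.6949)/1.21=7.6123; Δ=(6.5784−38.6949)/(66.3390−34.2225)=-1.0000; B=V−Δ·S=60.2623
Node (1,1) S=102.0600: V=(p*·56.3073+(1−p*)·6.5784)/1.21=43.1662; Δ=(56.3073−6.5784)/(128.5956−66.3390)=0.7988; B=V−Δ·S=-38.3566
Node (0,0) S=81.0000: V=(p*·43.1662+(1−p*)·7.6123)/1.21=33.2661; Δ=(43.1662−7.6123)/(102.0600−52.6500)=0.7196; B=V−Δ·S=-25.0191
Self-financing check: at every node Δ·S+B equals the discounted successor values.

(0,0): Delta=0.7196 Bond=-25.0191
(1,0): Delta=-1.0000 Bond=60.2623
(1,1): Delta=0.7988 Bond=-38.3566
(2,0): Delta=-1.0000 Bond=72.9174
(2,1): Delta=-1.0000 Bond=72.9174
(2,2): Delta=0.8816 Bond=-57.0658
V0=33.2661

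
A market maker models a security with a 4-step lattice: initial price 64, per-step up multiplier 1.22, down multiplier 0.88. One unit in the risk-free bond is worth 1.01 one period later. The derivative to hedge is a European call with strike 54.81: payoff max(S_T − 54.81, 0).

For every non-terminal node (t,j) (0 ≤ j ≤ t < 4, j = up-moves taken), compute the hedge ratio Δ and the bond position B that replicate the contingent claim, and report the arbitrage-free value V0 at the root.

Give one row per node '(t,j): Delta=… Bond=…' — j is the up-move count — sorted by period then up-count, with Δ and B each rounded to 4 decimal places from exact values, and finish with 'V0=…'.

Since d<R<u, set p* = (R−d)/(u−d) = 0.3824; price each node as the discounted p*-expectation of its children.
Terminal values V(4,·): V(4,0)=0.0000, V(4,1)=0.0000, V(4,2)=18.9575, V(4,3)=47.4586, V(4,4)=86.9714
(3,0): S=43.6142. Δ = (V_up−V_dn)/(S_up−S_dn) = (0.0000−0.0000)/(53.2093−38.3805) = 0.0000. V = [p*·0.0000 + (1−p*)·0.0000]/1.01 = 0.0000. B = V − Δ·S = 0.0000.
(3,1): S=60.4652. Δ = (V_up−V_dn)/(S_up−S_dn) = (18.9575−0.0000)/(73.7675−53.2093) = 0.9221. V = [p*·18.9575 + (1−p*)·0.0000]/1.01 = 7.1767. B = V − Δ·S = -48.5806.
(3,2): S=83.8267. Δ = (V_up−V_dn)/(S_up−S_dn) = (47.4586−18.9575)/(102.2686−73.7675) = 1.0000. V = [p*·47.4586 + (1−p*)·18.9575]/1.01 = 29.5594. B = V − Δ·S = -54.2673.
(3,3): S=116.2143. Δ = (V_up−V_dn)/(S_up−S_dn) = (86.9714−47.4586)/(141.7814−102.2686) = 1.0000. V = [p*·86.9714 + (1−p*)·47.4586]/1.01 = 61.9469. B = V − Δ·S = -54.2673.
(2,0): S=49.5616. Δ = (V_up−V_dn)/(S_up−S_dn) = (7.1767−0.0000)/(60.4652−43.6142) = 0.4259. V = [p*·7.1767 + (1−p*)·0.0000]/1.01 = 2.7169. B = V − Δ·S = -18.3910.
(2,1): S=68.7104. Δ = (V_up−V_dn)/(S_up−S_dn) = (29.5594−7.1767)/(83.8267−60.4652) = 0.9581. V = [p*·29.5594 + (1−p*)·7.1767]/1.01 = 15.5790. B = V − Δ·S = -50.2524.
(2,2): S=95.2576. Δ = (V_up−V_dn)/(S_up−S_dn) = (61.9469−29.5594)/(116.2143−83.8267) = 1.0000. V = [p*·61.9469 + (1−p*)·29.5594]/1.01 = 41.5276. B = V − Δ·S = -53.7300.
(1,0): S=56.3200. Δ = (V_up−V_dn)/(S_up−S_dn) = (15.5790−2.7169)/(68.7104−49.5616) = 0.6717. V = [p*·15.5790 + (1−p*)·2.7169]/1.01 = 7.5591. B = V − Δ·S = -30.2706.
(1,1): S=78.0800. Δ = (V_up−V_dn)/(S_up−S_dn) = (41.5276−15.5790)/(95.2576−68.7104) = 0.9775. V = [p*·41.5276 + (1−p*)·15.5790]/1.01 = 25.2480. B = V − Δ·S = -51.0714.
(0,0): S=64.0000. Δ = (V_up−V_dn)/(S_up−S_dn) = (25.2480−7.5591)/(78.0800−56.3200) = 0.8129. V = [p*·25.2480 + (1−p*)·7.5591]/1.01 = 14.1807. B = V − Δ·S = -37.8454.
Root portfolio cost Δ·64+B reproduces V0=14.1807.

(0,0): Delta=0.8129 Bond=-37.8454
(1,0): Delta=0.6717 Bond=-30.2706
(1,1): Delta=0.9775 Bond=-51.0714
(2,0): Delta=0.4259 Bond=-18.3910
(2,1): Delta=0.9581 Bond=-50.2524
(2,2): Delta=1.0000 Bond=-53.7300
(3,0): Delta=0.0000 Bond=0.0000
(3,1): Delta=0.9221 Bond=-48.5806
(3,2): Delta=1.0000 Bond=-54.2673
(3,3): Delta=1.0000 Bond=-54.2673
V0=14.1807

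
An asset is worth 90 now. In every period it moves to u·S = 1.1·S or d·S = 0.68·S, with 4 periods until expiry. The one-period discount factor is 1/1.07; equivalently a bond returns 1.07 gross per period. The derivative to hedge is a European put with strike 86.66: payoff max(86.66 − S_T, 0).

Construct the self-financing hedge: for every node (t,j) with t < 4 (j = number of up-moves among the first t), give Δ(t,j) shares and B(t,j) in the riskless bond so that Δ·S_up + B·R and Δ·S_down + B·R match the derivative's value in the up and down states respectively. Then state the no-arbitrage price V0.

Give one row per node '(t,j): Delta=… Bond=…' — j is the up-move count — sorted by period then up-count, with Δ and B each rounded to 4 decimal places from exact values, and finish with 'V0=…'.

(0,0): Delta=-0.2201 Bond=21.5024
(1,0): Delta=-1.0000 Bond=70.7404
(1,1): Delta=-0.1830 Bond=19.3358
(2,0): Delta=-1.0000 Bond=75.6922
(2,1): Delta=-1.0000 Bond=75.6922
(2,2): Delta=-0.1441 Bond=16.4583
(3,0): Delta=-1.0000 Bond=80.9907
(3,1): Delta=-1.0000 Bond=80.9907
(3,2): Delta=-1.0000 Bond=80.9907
(3,3): Delta=-0.1034 Bond=12.7349
V0=1.6977

Under the risk-neutral measure, an up-move has probability p* = (R−d)/(u−d) = 0.9286 and values discount at R = 1.07.
At expiry t=4: V(4,0)=67.4168, V(4,1)=55.5312, V(4,2)=36.3046, V(4,3)=5.2028, V(4,4)=0.0000
(3,0): S=28.2989. Δ = (V_up−V_dn)/(S_up−S_dn) = (55.5312−67.4168)/(31.1288−19.2432) = -1.0000. V = [p*·55.5312 + (1−p*)·67.4168]/1.07 = 52.6918. B = V − Δ·S = 80.9907.
(3,1): S=45.7776. Δ = (V_up−V_dn)/(S_up−S_dn) = (36.3046−55.5312)/(50.3554−31.1288) = -1.0000. V = [p*·36.3046 + (1−p*)·55.5312]/1.07 = 35.2131. B = V − Δ·S = 80.9907.
(3,2): S=74.0520. Δ = (V_up−V_dn)/(S_up−S_dn) = (5.2028−36.3046)/(81.4572−50.3554) = -1.0000. V = [p*·5.2028 + (1−p*)·36.3046]/1.07 = 6.9387. B = V − Δ·S = 80.9907.
(3,3): S=119.7900. Δ = (V_up−V_dn)/(S_up−S_dn) = (0.0000−5.2028)/(131.7690−81.4572) = -0.1034. V = [p*·0.0000 + (1−p*)·5.2028]/1.07 = 0.3473. B = V − Δ·S = 12.7349.
(2,0): S=41.6160. Δ = (V_up−V_dn)/(S_up−S_dn) = (35.2131−52.6918)/(45.7776−28.2989) = -1.0000. V = [p*·35.2131 + (1−p*)·52.6918]/1.07 = 34.0762. B = V − Δ·S = 75.6922.
(2,1): S=67.3200. Δ = (V_up−V_dn)/(S_up−S_dn) = (6.9387−35.2131)/(74.0520−45.7776) = -1.0000. V = [p*·6.9387 + (1−p*)·35.2131]/1.07 = 8.3722. B = V − Δ·S = 75.6922.
(2,2): S=108.9000. Δ = (V_up−V_dn)/(S_up−S_dn) = (0.3473−6.9387)/(119.7900−74.0520) = -0.1441. V = [p*·0.3473 + (1−p*)·6.9387]/1.07 = 0.7646. B = V − Δ·S = 16.4583.
(1,0): S=61.2000. Δ = (V_up−V_dn)/(S_up−S_dn) = (8.3722−34.0762)/(67.3200−41.6160) = -1.0000. V = [p*·8.3722 + (1−p*)·34.0762]/1.07 = 9.5404. B = V − Δ·S = 70.7404.
(1,1): S=99.0000. Δ = (V_up−V_dn)/(S_up−S_dn) = (0.7646−8.3722)/(108.9000−67.3200) = -0.1830. V = [p*·0.7646 + (1−p*)·8.3722]/1.07 = 1.2224. B = V − Δ·S = 19.3358.
(0,0): S=90.0000. Δ = (V_up−V_dn)/(S_up−S_dn) = (1.2224−9.5404)/(99.0000−61.2000) = -0.2201. V = [p*·1.2224 + (1−p*)·9.5404]/1.07 = 1.6977. B = V − Δ·S = 21.5024.
Each (Δ,B) replicates both successor values, so the strategy is self-financing and V0 is arbitrage-free.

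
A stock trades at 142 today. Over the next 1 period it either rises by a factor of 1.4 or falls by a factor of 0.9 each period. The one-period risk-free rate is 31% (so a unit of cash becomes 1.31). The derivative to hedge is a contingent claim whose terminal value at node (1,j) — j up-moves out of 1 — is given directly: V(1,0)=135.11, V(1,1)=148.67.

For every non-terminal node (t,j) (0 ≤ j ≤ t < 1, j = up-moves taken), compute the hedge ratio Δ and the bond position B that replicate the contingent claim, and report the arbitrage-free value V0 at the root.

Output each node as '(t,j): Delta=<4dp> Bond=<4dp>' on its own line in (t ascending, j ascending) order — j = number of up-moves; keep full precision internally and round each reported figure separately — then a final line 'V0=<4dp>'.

The replicating-portfolio and risk-neutral prices coincide; use p* = (1.31−0.9)/(1.4−0.9) = 0.8200 for the latter.
Terminal values V(1,·): V(1,0)=135.1100, V(1,1)=148.6700
Node (0,0) S=142.0000: V=(p*·148.6700+(1−p*)·135.1100)/1.31=111.6253; Δ=(148.6700−135.1100)/(198.8000−127.8000)=0.1910; B=V−Δ·S=84.5053
The time-0 hedge costs 111.6253, which is the no-arbitrage price.

(0,0): Delta=0.1910 Bond=84.5053
V0=111.6253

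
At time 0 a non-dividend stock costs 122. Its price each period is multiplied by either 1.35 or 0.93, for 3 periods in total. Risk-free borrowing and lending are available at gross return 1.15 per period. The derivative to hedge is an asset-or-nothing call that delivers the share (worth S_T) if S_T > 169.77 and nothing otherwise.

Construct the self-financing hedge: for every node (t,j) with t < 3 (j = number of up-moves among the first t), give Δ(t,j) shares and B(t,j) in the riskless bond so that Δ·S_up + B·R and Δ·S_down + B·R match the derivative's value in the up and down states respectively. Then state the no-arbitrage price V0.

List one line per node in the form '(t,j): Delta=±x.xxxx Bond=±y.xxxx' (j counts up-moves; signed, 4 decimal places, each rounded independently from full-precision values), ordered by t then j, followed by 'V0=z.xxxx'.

Under the risk-neutral measure, an up-move has probability p* = (R−d)/(u−d) = 0.5238 and values discount at R = 1.15.
Payoff layer (t=3): V(3,0)=0.0000, V(3,1)=0.0000, V(3,2)=206.7809, V(3,3)=300.1658
(2,0): S=105.5178. Δ = (V_up−V_dn)/(S_up−S_dn) = (0.0000−0.0000)/(142.4490−98.1316) = 0.0000. V = [p*·0.0000 + (1−p*)·0.0000]/1.15 = 0.0000. B = V − Δ·S = 0.0000.
(2,1): S=153.1710. Δ = (V_up−V_dn)/(S_up−S_dn) = (206.7809−0.0000)/(206.7809−142.4490) = 3.2143. V = [p*·206.7809 + (1−p*)·0.0000]/1.15 = 94.1859. B = V − Δ·S = -398.1495.
(2,2): S=222.3450. Δ = (V_up−V_dn)/(S_up−S_dn) = (300.1658−206.7809)/(300.1658−206.7809) = 1.0000. V = [p*·300.1658 + (1−p*)·206.7809]/1.15 = 222.3450. B = V − Δ·S = 0.0000.
(1,0): S=113.4600. Δ = (V_up−V_dn)/(S_up−S_dn) = (94.1859−0.0000)/(153.1710−105.5178) = 1.9765. V = [p*·94.1859 + (1−p*)·0.0000]/1.15 = 42.9004. B = V − Δ·S = -181.3517.
(1,1): S=164.7000. Δ = (V_up−V_dn)/(S_up−S_dn) = (222.3450−94.1859)/(222.3450−153.1710) = 1.8527. V = [p*·222.3450 + (1−p*)·94.1859]/1.15 = 140.2755. B = V − Δ·S = -164.8652.
(0,0): S=122.0000. Δ = (V_up−V_dn)/(S_up−S_dn) = (140.2755−42.9004)/(164.7000−113.4600) = 1.9004. V = [p*·140.2755 + (1−p*)·42.9004]/1.15 = 81.6578. B = V − Δ·S = -150.1878.
Self-financing check: at every node Δ·S+B equals the discounted successor values.

(0,0): Delta=1.9004 Bond=-150.1878
(1,0): Delta=1.9765 Bond=-181.3517
(1,1): Delta=1.8527 Bond=-164.8652
(2,0): Delta=0.0000 Bond=0.0000
(2,1): Delta=3.2143 Bond=-398.1495
(2,2): Delta=1.0000 Bond=0.0000
V0=81.6578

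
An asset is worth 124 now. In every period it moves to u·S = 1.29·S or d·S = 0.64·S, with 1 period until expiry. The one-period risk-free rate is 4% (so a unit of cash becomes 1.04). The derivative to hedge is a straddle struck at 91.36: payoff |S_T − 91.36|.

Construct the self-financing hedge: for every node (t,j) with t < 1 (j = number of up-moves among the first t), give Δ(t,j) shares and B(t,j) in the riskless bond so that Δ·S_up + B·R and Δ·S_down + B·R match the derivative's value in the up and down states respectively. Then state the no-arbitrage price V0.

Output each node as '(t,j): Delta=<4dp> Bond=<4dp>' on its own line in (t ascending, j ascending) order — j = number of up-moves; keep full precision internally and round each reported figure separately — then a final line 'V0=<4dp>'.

No-arbitrage ⇒ martingale measure with p* = (R−d)/(u−d) = 0.6154.
Payoff layer (t=1): V(1,0)=12.0000, V(1,1)=68.6000
(0,0): S=124.0000. Δ = (V_up−V_dn)/(S_up−S_dn) = (68.6000−12.0000)/(159.9600−79.3600) = 0.7022. V = [p*·68.6000 + (1−p*)·12.0000]/1.04 = 45.0296. B = V − Δ·S = -42.0473.
Check: Δ(0,0)·S0 + B(0,0) = 45.0296 = V0.

(0,0): Delta=0.7022 Bond=-42.0473
V0=45.0296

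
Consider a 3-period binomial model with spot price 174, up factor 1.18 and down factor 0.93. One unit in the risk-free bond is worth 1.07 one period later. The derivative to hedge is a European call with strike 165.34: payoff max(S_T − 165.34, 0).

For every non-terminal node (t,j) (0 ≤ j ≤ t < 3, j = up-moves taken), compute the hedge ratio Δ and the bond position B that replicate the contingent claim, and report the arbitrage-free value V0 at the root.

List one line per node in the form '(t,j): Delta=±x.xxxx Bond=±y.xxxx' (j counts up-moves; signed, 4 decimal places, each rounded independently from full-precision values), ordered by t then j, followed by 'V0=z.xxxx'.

(0,0): Delta=0.9013 Bond=-116.0337
(1,0): Delta=0.7420 Bond=-98.3727
(1,1): Delta=1.0000 Bond=-144.4144
(2,0): Delta=0.3254 Bond=-42.5584
(2,1): Delta=1.0000 Bond=-154.5234
(2,2): Delta=1.0000 Bond=-154.5234
V0=40.7983

Since d<R<u, set p* = (R−d)/(u−d) = 0.5600; price each node as the discounted p*-expectation of its children.
Terminal values V(3,·): V(3,0)=0.0000, V(3,1)=12.2413, V(3,2)=59.9782, V(3,3)=120.5476
(2,0): S=150.4926. Δ = (V_up−V_dn)/(S_up−S_dn) = (12.2413−0.0000)/(177.5813−139.9581) = 0.3254. V = [p*·12.2413 + (1−p*)·0.0000]/1.07 = 6.4066. B = V − Δ·S = -42.5584.
(2,1): S=190.9476. Δ = (V_up−V_dn)/(S_up−S_dn) = (59.9782−12.2413)/(225.3182−177.5813) = 1.0000. V = [p*·59.9782 + (1−p*)·12.2413]/1.07 = 36.4242. B = V − Δ·S = -154.5234.
(2,2): S=242.2776. Δ = (V_up−V_dn)/(S_up−S_dn) = (120.5476−59.9782)/(285.8876−225.3182) = 1.0000. V = [p*·120.5476 + (1−p*)·59.9782]/1.07 = 87.7542. B = V − Δ·S = -154.5234.
(1,0): S=161.8200. Δ = (V_up−V_dn)/(S_up−S_dn) = (36.4242−6.4066)/(190.9476−150.4926) = 0.7420. V = [p*·36.4242 + (1−p*)·6.4066]/1.07 = 21.6977. B = V − Δ·S = -98.3727.
(1,1): S=205.3200. Δ = (V_up−V_dn)/(S_up−S_dn) = (87.7542−36.4242)/(242.2776−190.9476) = 1.0000. V = [p*·87.7542 + (1−p*)·36.4242]/1.07 = 60.9056. B = V − Δ·S = -144.4144.
(0,0): S=174.0000. Δ = (V_up−V_dn)/(S_up−S_dn) = (60.9056−21.6977)/(205.3200−161.8200) = 0.9013. V = [p*·60.9056 + (1−p*)·21.6977]/1.07 = 40.7983. B = V − Δ·S = -116.0337.
Self-financing check: at every node Δ·S+B equals the discounted successor values.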